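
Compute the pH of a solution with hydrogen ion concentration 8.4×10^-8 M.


pH = -log10([H+]) = -log10(8.4×10^-8)
= 8 - log10(8.4)
= 8 - 0.92
= 7.08

7.08


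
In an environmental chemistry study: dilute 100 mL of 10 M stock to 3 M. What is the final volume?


C1V1 = C2V2
10 × 100 = 3 × V2
V2 = 1000/3 = 333.33 mL

333.33 mL


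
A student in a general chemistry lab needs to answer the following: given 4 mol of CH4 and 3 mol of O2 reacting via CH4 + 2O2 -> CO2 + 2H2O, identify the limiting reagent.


Mole ratio available / coefficient:
  CH4: 4/1 = 4.000
  O2: 3/2 = 1.500
Smaller ratio is limiting.

O2


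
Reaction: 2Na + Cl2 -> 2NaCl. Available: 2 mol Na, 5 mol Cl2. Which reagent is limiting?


Mole ratio available / coefficient:
  Na: 2/2 = 1.000
  Cl2: 5/1 = 5.000
Smaller ratio is limiting.

Na


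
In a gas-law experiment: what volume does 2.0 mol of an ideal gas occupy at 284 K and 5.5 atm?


PV = nRT  (R = 0.08206 L·atm/(mol·K))
V = nRT/P = 2.0×0.08206×284/5.5
= 8.475 L

8.475 L


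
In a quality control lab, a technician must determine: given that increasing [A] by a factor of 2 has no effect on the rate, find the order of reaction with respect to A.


rate ∝ [A]^n
rate ∝ [A]^0
Order in A: 0

0


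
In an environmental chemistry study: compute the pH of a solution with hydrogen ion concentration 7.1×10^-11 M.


pH = -log10([H+]) = -log10(7.1×10^-11)
= 11 - log10(7.1)
= 11 - 0.85
= 10.15

10.15


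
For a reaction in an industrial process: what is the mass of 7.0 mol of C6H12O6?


M(C6H12O6) = 180.16 g/mol
mass = n × M = 7.0 × 180.16 = 1261.12 g

1261.12 g


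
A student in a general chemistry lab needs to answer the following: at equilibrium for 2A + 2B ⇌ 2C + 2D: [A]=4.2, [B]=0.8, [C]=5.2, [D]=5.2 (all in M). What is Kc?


Kc = [C]^2[D]^2/([A]^2[B]^2)
= (5.2^2 × 5.2^2)/(4.2^2 × 0.8^2)
= 731.1616/11.2896
= 64.76

64.76


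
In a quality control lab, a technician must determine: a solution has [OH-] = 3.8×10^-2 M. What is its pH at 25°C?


pOH = -log10([OH-]) = -log10(3.8×10^-2)
= 2 - log10(3.8) = 1.42
pH = 14 - pOH = 14 - 1.42 = 12.58

12.58


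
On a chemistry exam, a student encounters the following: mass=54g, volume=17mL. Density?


ρ = mass/volume
= 54/17
= 3.176 g/mL

3.176 g/mL


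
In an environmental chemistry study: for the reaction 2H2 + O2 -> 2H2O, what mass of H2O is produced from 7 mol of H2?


Mole ratio H2O:H2 = 2:2
n(H2O) = 7 × 2/2 = 7.000 mol
mass = 7.000 × 18.02 = 126.14 g

126.14 g


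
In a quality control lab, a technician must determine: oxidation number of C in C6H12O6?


6x + 12(+1) + 6(-2) = 0, so x = +0
Oxidation number: +0

+0


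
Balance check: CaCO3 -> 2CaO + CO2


Equation: CaCO3 -> 2CaO + CO2
Check atoms: C: 1=1, Ca: 1≠2, O: 3≠4
Not balanced

No, not balanced


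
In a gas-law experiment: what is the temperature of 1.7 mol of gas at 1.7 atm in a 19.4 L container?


PV = nRT  (R = 0.08206 L·atm/(mol·K))
T = PV/(nR) = 1.7×19.4/(1.7×0.08206)
= 32.98/0.139502
= 236.41 K

236.41 K


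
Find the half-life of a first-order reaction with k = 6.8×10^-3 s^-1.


t½ = ln2/k = 0.693147/(6.8×10^-3 s^-1)
= 101.9 s

101.9 s


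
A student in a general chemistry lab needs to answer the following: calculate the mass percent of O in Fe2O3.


M(Fe2O3) = 2×55.85 + 3×16.0 = 159.70 g/mol
Mass of O = 3 × 16.0 = 48.00 g/mol
% O = 48.00/159.70 × 100 = 30.06%

30.06%


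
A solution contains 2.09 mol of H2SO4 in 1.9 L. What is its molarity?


M = n/V = 2.09/1.9 = 1.100 mol/L

1.100 M


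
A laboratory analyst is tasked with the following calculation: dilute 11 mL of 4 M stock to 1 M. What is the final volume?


C1V1 = C2V2
4 × 11 = 1 × V2
V2 = 44/1 = 44.0 mL

44.0 mL


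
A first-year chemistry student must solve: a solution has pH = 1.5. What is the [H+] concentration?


[H+] = 10^(-pH) = 10^(-1.5)
= 3.16×10^-2 M

3.16×10^-2 M


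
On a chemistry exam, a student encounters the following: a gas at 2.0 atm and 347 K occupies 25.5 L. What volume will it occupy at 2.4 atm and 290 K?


P1V1/T1 = P2V2/T2
V2 = P1V1T2/(T1P2)
= 2.0×25.5×290/(347×2.4)
= 17.759 L

17.759 L


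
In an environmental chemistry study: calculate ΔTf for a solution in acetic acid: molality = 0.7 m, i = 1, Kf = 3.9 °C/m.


ΔTf = Kf × m × i
= 3.9 × 0.7 × 1
= 2.73 °C

2.73 °C


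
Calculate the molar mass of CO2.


M(CO2) = 1×12.01 + 2×16.0
= 12.01 + 32.0
= 44.01 g/mol

44.01 g/mol


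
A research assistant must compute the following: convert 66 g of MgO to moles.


M(MgO) = 40.31 g/mol
n = mass/M = 66/40.31 = 1.6373 mol

1.6373 mol


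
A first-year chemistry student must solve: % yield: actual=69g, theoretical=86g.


% yield = actual/theoretical × 100
= 69/86 × 100
= 80.23%

80.23%


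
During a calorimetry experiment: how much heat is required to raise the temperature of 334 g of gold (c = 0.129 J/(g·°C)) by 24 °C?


q = mcΔT = 334 × 0.129 × 24
= 1034.06 J

1034.06 J


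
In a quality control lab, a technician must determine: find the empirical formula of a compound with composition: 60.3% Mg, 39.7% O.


Assume 100 g sample. Moles of each element:
  Mg: 60.3/24.31 = 2.48 mol
  O: 39.7/16.0 = 2.481 mol
Divide by smallest (2.48):
  Mg: 2.48/2.48 = 1.0
  O: 2.481/2.48 = 1.0
Empirical formula: MgO

MgO


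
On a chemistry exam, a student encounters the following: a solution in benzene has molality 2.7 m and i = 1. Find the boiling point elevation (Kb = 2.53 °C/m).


ΔTb = Kb × m × i
= 2.53 × 2.7 × 1
= 6.831 °C

6.831 °C


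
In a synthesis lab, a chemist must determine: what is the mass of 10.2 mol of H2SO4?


M(H2SO4) = 98.09 g/mol
mass = n × M = 10.2 × 98.09 = 1000.52 g

1000.52 g


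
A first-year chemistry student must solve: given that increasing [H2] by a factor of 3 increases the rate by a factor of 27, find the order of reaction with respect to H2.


rate ∝ [H2]^n
3^n = 27 → n = 3
Order in H2: 3

3


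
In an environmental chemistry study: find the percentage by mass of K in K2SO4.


M(K2SO4) = 2×39.1 + 1×32.07 + 4×16.0 = 174.27 g/mol
Mass of K = 2 × 39.1 = 78.20 g/mol
% K = 78.20/174.27 × 100 = 44.87%

44.87%


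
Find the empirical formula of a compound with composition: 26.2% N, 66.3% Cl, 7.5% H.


Assume 100 g sample. Moles of each element:
  N: 26.2/14.01 = 1.87 mol
  Cl: 66.3/35.45 = 1.87 mol
  H: 7.5/1.008 = 7.44 mol
Divide by smallest (1.87):
  N: 1.87/1.87 = 1.0
  Cl: 1.87/1.87 = 1.0
  H: 7.44/1.87 = 3.98
Empirical formula: NH4Cl

NH4Cl


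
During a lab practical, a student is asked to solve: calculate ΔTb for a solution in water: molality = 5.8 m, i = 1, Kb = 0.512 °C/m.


ΔTb = Kb × m × i
= 0.512 × 5.8 × 1
= 2.9696 °C

2.9696 °C


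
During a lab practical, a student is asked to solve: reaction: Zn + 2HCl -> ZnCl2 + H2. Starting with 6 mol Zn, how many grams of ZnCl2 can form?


Mole ratio ZnCl2:Zn = 1:1
n(ZnCl2) = 6 × 1/1 = 6.000 mol
mass = 6.000 × 136.28 = 817.68 g

817.68 g


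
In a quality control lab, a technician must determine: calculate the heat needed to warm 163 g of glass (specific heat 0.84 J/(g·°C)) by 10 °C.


q = mcΔT = 163 × 0.84 × 10
= 1369.20 J

1369.20 J


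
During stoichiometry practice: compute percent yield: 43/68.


% yield = actual/theoretical × 100
= 43/68 × 100
= 63.24%

63.24%


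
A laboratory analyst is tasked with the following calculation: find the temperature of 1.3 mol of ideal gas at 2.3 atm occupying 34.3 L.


PV = nRT  (R = 0.08206 L·atm/(mol·K))
T = PV/(nR) = 2.3×34.3/(1.3×0.08206)
= 78.89/0.106678
= 739.52 K

739.52 K


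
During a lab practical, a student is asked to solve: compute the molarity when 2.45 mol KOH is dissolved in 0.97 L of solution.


M = n/V = 2.45/0.97 = 2.526 mol/L

2.526 M


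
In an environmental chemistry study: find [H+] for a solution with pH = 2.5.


[H+] = 10^(-pH) = 10^(-2.5)
= 3.16×10^-3 M

3.16×10^-3 M


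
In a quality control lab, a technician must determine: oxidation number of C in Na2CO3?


2(+1) + x + 3(-2) = 0, so x = +4
Oxidation number: +4

+4


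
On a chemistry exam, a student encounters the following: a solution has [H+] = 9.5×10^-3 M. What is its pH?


pH = -log10([H+]) = -log10(9.5×10^-3)
= 3 - log10(9.5)
= 3 - 0.98
= 2.02

2.02


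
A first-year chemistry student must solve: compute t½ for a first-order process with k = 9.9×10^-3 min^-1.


t½ = ln2/k = 0.693147/(9.9×10^-3 min^-1)
= 70.01 min

70.01 min


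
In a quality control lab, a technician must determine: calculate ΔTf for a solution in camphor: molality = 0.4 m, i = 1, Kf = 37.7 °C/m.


ΔTf = Kf × m × i
= 37.7 × 0.4 × 1
= 15.08 °C

15.08 °C


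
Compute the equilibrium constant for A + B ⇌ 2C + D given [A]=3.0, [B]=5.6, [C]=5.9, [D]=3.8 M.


Kc = [C]^2[D]/([A][B])
= (5.9^2 × 3.8^1)/(3.0^1 × 5.6^1)
= 132.278/16.8
= 7.874

7.874


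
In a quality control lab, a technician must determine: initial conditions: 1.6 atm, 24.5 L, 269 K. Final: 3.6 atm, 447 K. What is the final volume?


P1V1/T1 = P2V2/T2
V2 = P1V1T2/(T1P2)
= 1.6×24.5×447/(269×3.6)
= 18.094 L

18.094 L


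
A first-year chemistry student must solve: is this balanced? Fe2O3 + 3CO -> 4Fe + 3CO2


Equation: Fe2O3 + 3CO -> 4Fe + 3CO2
Check atoms: C: 3=3, Fe: 2≠4, O: 6=6
Not balanced

No, not balanced


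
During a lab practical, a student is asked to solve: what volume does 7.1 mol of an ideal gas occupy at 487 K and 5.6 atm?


PV = nRT  (R = 0.08206 L·atm/(mol·K))
V = nRT/P = 7.1×0.08206×487/5.6
= 50.668 L

50.668 L


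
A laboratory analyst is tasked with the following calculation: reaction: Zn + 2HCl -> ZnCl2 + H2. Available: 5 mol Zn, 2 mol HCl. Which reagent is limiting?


Mole ratio available / coefficient:
  Zn: 5/1 = 5.000
  HCl: 2/2 = 1.000
Smaller ratio is limiting.

HCl


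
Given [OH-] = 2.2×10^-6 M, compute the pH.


pOH = -log10([OH-]) = -log10(2.2×10^-6)
= 6 - log10(2.2) = 5.66
pH = 14 - pOH = 14 - 5.66 = 8.34

8.34


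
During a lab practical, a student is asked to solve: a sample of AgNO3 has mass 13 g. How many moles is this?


M(AgNO3) = 169.88 g/mol
n = mass/M = 13/169.88 = 0.0765 mol

0.0765 mol


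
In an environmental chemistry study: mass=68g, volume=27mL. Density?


ρ = mass/volume
= 68/27
= 2.519 g/mL

2.519 g/mL


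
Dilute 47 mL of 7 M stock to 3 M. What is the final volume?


C1V1 = C2V2
7 × 47 = 3 × V2
V2 = 329/3 = 109.67 mL

109.67 mL


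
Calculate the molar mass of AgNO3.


M(AgNO3) = 1×107.87 + 1×14.01 + 3×16.0
= 107.87 + 14.01 + 48.0
= 169.88 g/mol

169.88 g/mol


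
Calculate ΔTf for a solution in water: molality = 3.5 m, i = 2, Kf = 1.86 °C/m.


ΔTf = Kf × m × i
= 1.86 × 3.5 × 2
= 13.02 °C

13.02 °C


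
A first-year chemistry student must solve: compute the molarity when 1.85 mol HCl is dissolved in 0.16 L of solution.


M = n/V = 1.85/0.16 = 11.563 mol/L

11.563 M


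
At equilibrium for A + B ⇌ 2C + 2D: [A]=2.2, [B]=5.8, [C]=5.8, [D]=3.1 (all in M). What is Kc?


Kc = [C]^2[D]^2/([A][B])
= (5.8^2 × 3.1^2)/(2.2^1 × 5.8^1)
= 323.2804/12.76
= 25.34

25.34


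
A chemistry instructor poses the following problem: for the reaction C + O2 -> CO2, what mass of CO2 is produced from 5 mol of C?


Mole ratio CO2:C = 1:1
n(CO2) = 5 × 1/1 = 5.000 mol
mass = 5.000 × 44.01 = 220.05 g

220.05 g


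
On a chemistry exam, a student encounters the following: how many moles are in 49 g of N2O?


M(N2O) = 44.02 g/mol
n = mass/M = 49/44.02 = 1.1131 mol

1.1131 mol


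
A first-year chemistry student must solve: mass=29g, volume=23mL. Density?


ρ = mass/volume
= 29/23
= 1.261 g/mL

1.261 g/mL


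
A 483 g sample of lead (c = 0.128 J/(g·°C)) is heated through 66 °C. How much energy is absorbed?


q = mcΔT = 483 × 0.128 × 66
= 4080.38 J

4080.38 J


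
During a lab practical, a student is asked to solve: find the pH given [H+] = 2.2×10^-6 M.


pH = -log10([H+]) = -log10(2.2×10^-6)
= 6 - log10(2.2)
= 6 - 0.34
= 5.66

5.66


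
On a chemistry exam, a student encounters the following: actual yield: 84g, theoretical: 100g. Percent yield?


% yield = actual/theoretical × 100
= 84/100 × 100
= 84.0%

84.0%


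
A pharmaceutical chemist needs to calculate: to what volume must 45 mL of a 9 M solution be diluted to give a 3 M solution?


C1V1 = C2V2
9 × 45 = 3 × V2
V2 = 405/3 = 135.0 mL

135.0 mL


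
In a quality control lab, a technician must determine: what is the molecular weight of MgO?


M(MgO) = 1×24.31 + 1×16.0
= 24.31 + 16.0
= 40.31 g/mol

40.31 g/mol


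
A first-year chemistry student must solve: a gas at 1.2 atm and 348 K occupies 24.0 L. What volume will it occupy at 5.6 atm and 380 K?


P1V1/T1 = P2V2/T2
V2 = P1V1T2/(T1P2)
= 1.2×24.0×380/(348×5.6)
= 5.616 L

5.616 L


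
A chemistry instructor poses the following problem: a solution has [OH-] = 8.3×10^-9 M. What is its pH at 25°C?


pOH = -log10([OH-]) = -log10(8.3×10^-9)
= 9 - log10(8.3) = 8.08
pH = 14 - pOH = 14 - 8.08 = 5.92

5.92


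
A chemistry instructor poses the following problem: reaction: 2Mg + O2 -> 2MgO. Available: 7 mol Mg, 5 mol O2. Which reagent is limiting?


Mole ratio available / coefficient:
  Mg: 7/2 = 3.500
  O2: 5/1 = 5.000
Smaller ratio is limiting.

Mg


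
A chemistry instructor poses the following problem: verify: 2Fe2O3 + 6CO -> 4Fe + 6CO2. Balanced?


Equation: 2Fe2O3 + 6CO -> 4Fe + 6CO2
Check atoms: C: 6=6, Fe: 4=4, O: 12=12
Balanced

Yes, balanced


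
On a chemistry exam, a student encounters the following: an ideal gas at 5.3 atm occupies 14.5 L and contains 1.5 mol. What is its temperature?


PV = nRT  (R = 0.08206 L·atm/(mol·K))
T = PV/(nR) = 5.3×14.5/(1.5×0.08206)
= 76.85/0.123090
= 624.34 K

624.34 K


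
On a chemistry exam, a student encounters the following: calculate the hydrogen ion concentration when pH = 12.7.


[H+] = 10^(-pH) = 10^(-12.7)
= 2.0×10^-13 M

2.0×10^-13 M


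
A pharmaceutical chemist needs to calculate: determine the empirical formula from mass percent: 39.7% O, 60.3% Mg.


Assume 100 g sample. Moles of each element:
  O: 39.7/16.0 = 2.481 mol
  Mg: 60.3/24.31 = 2.48 mol
Divide by smallest (2.48):
  O: 2.481/2.48 = 1.0
  Mg: 2.48/2.48 = 1.0
Empirical formula: MgO

MgO


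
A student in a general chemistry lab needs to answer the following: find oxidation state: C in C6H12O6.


6x + 12(+1) + 6(-2) = 0, so x = +0
Oxidation number: +0

+0


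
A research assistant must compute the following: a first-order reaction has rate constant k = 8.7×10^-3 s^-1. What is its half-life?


t½ = ln2/k = 0.693147/(8.7×10^-3 s^-1)
= 79.67 s

79.67 s


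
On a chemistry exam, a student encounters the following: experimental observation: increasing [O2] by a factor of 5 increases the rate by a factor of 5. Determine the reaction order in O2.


rate ∝ [O2]^n
5^n = 5 → n = 1
Order in O2: 1

1


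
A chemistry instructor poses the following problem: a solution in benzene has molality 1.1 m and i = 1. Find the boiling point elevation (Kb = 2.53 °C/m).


ΔTb = Kb × m × i
= 2.53 × 1.1 × 1
= 2.783 °C

2.783 °C


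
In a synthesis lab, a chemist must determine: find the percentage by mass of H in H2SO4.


M(H2SO4) = 2×1.008 + 1×32.07 + 4×16.0 = 98.086 g/mol
Mass of H = 2 × 1.008 = 2.016 g/mol
% H = 2.016/98.086 × 100 = 2.06%

2.06%


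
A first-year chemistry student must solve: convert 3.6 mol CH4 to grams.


M(CH4) = 16.04 g/mol
mass = n × M = 3.6 × 16.04 = 57.74 g

57.74 g


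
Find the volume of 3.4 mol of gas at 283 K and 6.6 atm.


PV = nRT  (R = 0.08206 L·atm/(mol·K))
V = nRT/P = 3.4×0.08206×283/6.6
= 11.963 L

11.963 L


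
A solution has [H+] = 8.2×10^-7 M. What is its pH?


pH = -log10([H+]) = -log10(8.2×10^-7)
= 7 - log10(8.2)
= 7 - 0.91
= 6.09

6.09


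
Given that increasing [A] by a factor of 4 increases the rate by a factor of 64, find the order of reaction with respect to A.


rate ∝ [A]^n
4^n = 64 → n = 3
Order in A: 3

3


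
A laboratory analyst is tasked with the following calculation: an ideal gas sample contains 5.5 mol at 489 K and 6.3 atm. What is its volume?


PV = nRT  (R = 0.08206 L·atm/(mol·K))
V = nRT/P = 5.5×0.08206×489/6.3
= 35.032 L

35.032 L


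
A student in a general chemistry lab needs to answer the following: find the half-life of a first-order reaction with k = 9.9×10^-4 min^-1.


t½ = ln2/k = 0.693147/(9.9×10^-4 min^-1)
= 700.1 min

700.1 min


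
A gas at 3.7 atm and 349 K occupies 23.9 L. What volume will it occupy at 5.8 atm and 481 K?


P1V1/T1 = P2V2/T2
V2 = P1V1T2/(T1P2)
= 3.7×23.9×481/(349×5.8)
= 21.013 L

21.013 L


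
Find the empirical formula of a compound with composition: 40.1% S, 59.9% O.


Assume 100 g sample. Moles of each element:
  S: 40.1/32.07 = 1.25 mol
  O: 59.9/16.0 = 3.744 mol
Divide by smallest (1.25):
  S: 1.25/1.25 = 1.0
  O: 3.744/1.25 = 3.0
Empirical formula: SO3

SO3


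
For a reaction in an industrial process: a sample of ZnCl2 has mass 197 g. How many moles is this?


M(ZnCl2) = 136.28 g/mol
n = mass/M = 197/136.28 = 1.4456 mol

1.4456 mol


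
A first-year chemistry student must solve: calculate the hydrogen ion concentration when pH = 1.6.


[H+] = 10^(-pH) = 10^(-1.6)
= 2.51×10^-2 M

2.51×10^-2 M


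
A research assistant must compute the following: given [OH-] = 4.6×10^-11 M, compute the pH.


pOH = -log10([OH-]) = -log10(4.6×10^-11)
= 11 - log10(4.6) = 10.34
pH = 14 - pOH = 14 - 10.34 = 3.66

3.66


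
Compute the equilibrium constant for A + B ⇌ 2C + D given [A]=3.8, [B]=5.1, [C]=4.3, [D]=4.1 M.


Kc = [C]^2[D]/([A][B])
= (4.3^2 × 4.1^1)/(3.8^1 × 5.1^1)
= 75.809/19.38
= 3.912

3.912


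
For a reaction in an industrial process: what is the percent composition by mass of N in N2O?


M(N2O) = 2×14.01 + 1×16.0 = 44.02 g/mol
Mass of N = 2 × 14.01 = 28.02 g/mol
% N = 28.02/44.02 × 100 = 63.65%

63.65%


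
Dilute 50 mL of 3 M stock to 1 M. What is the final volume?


C1V1 = C2V2
3 × 50 = 1 × V2
V2 = 150/1 = 150.0 mL

150.0 mL


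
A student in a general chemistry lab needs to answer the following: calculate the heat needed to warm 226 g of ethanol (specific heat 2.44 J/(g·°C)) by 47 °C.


q = mcΔT = 226 × 2.44 × 47
= 25917.68 J

25917.68 J


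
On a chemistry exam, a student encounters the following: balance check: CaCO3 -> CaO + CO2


Equation: CaCO3 -> CaO + CO2
Check atoms: C: 1=1, Ca: 1=1, O: 3=3
Balanced

Yes, balanced


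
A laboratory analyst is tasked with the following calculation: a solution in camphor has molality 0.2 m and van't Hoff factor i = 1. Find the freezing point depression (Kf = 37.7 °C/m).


ΔTf = Kf × m × i
= 37.7 × 0.2 × 1
= 7.54 °C

7.54 °C


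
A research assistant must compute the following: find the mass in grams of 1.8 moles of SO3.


M(SO3) = 80.07 g/mol
mass = n × M = 1.8 × 80.07 = 144.13 g

144.13 g


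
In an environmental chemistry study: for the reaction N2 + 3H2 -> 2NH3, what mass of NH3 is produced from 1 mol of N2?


Mole ratio NH3:N2 = 2:1
n(NH3) = 1 × 2/1 = 2.000 mol
mass = 2.000 × 17.03 = 34.06 g

34.06 g


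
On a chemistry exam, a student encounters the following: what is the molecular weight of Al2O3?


M(Al2O3) = 2×26.98 + 3×16.0
= 53.96 + 48.0
= 101.96 g/mol

101.96 g/mol


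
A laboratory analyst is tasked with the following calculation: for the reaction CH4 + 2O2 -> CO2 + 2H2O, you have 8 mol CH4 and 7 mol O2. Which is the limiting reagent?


Mole ratio available / coefficient:
  CH4: 8/1 = 8.000
  O2: 7/2 = 3.500
Smaller ratio is limiting.

O2


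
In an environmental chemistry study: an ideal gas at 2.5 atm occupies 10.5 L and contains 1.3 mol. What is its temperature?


PV = nRT  (R = 0.08206 L·atm/(mol·K))
T = PV/(nR) = 2.5×10.5/(1.3×0.08206)
= 26.25/0.106678
= 246.07 K

246.07 K


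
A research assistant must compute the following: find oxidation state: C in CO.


x + (-2) = 0, so x = +2
Oxidation number: +2

+2


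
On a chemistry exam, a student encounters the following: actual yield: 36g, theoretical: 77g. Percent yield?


% yield = actual/theoretical × 100
= 36/77 × 100
= 46.75%

46.75%


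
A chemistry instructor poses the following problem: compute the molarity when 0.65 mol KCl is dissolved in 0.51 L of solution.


M = n/V = 0.65/0.51 = 1.275 mol/L

1.275 M


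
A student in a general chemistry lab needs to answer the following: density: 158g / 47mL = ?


ρ = mass/volume
= 158/47
= 3.362 g/mL

3.362 g/mL


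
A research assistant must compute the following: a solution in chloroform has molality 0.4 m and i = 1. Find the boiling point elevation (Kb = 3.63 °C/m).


ΔTb = Kb × m × i
= 3.63 × 0.4 × 1
= 1.452 °C

1.452 °C


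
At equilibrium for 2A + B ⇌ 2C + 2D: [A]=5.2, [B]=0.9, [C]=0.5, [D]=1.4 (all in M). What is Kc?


Kc = [C]^2[D]^2/([A]^2[B])
= (0.5^2 × 1.4^2)/(5.2^2 × 0.9^1)
= 0.49/24.336
= 0.02013

0.02013


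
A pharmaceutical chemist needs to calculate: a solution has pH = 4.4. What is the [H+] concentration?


[H+] = 10^(-pH) = 10^(-4.4)
= 3.98×10^-5 M

3.98×10^-5 M


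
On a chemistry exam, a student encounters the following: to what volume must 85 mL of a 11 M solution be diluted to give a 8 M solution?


C1V1 = C2V2
11 × 85 = 8 × V2
V2 = 935/8 = 116.88 mL

116.88 mL


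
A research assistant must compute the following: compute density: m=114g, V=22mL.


ρ = mass/volume
= 114/22
= 5.182 g/mL

5.182 g/mL


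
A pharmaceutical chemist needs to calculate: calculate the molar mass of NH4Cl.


M(NH4Cl) = 1×14.01 + 4×1.008 + 1×35.45
= 14.01 + 4.03 + 35.45
= 53.49 g/mol

53.49 g/mol


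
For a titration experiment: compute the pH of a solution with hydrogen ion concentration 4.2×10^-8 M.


pH = -log10([H+]) = -log10(4.2×10^-8)
= 8 - log10(4.2)
= 8 - 0.62
= 7.38

7.38


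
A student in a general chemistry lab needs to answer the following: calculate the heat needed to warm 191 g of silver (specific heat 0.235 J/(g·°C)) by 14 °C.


q = mcΔT = 191 × 0.235 × 14
= 628.39 J

628.39 J


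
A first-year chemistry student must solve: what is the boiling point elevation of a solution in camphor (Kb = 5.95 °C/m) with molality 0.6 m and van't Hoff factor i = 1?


ΔTb = Kb × m × i
= 5.95 × 0.6 × 1
= 3.57 °C

3.57 °C


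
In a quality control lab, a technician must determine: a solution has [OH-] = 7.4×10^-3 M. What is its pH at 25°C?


pOH = -log10([OH-]) = -log10(7.4×10^-3)
= 3 - log10(7.4) = 2.13
pH = 14 - pOH = 14 - 2.13 = 11.87

11.87


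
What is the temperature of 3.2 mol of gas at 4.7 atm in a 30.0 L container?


PV = nRT  (R = 0.08206 L·atm/(mol·K))
T = PV/(nR) = 4.7×30.0/(3.2×0.08206)
= 141.00/0.262592
= 536.95 K

536.95 K


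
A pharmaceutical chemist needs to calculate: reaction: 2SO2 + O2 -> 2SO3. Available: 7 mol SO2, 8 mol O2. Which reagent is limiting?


Mole ratio available / coefficient:
  SO2: 7/2 = 3.500
  O2: 8/1 = 8.000
Smaller ratio is limiting.

SO2


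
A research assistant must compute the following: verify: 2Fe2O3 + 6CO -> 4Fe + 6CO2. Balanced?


Equation: 2Fe2O3 + 6CO -> 4Fe + 6CO2
Check atoms: C: 6=6, Fe: 4=4, O: 12=12
Balanced

Yes, balanced


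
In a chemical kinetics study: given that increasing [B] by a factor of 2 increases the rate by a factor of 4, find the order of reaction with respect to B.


rate ∝ [B]^n
2^n = 4 → n = 2
Order in B: 2

2


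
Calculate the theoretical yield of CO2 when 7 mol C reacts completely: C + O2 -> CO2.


Mole ratio CO2:C = 1:1
n(CO2) = 7 × 1/1 = 7.000 mol
mass = 7.000 × 44.01 = 308.07 g

308.07 g


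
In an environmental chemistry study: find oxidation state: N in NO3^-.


x + 3(-2) = -1, so x = +5
Oxidation number: +5

+5


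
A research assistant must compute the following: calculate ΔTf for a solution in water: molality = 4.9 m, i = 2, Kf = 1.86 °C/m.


ΔTf = Kf × m × i
= 1.86 × 4.9 × 2
= 18.228 °C

18.228 °C


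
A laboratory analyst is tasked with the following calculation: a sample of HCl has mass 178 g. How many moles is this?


M(HCl) = 36.46 g/mol
n = mass/M = 178/36.46 = 4.8821 mol

4.8821 mol


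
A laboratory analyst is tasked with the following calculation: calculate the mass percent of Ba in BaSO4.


M(BaSO4) = 1×137.33 + 1×32.07 + 4×16.0 = 233.40 g/mol
Mass of Ba = 1 × 137.33 = 137.33 g/mol
% Ba = 137.33/233.40 × 100 = 58.84%

58.84%


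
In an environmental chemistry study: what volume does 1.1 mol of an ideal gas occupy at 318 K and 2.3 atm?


PV = nRT  (R = 0.08206 L·atm/(mol·K))
V = nRT/P = 1.1×0.08206×318/2.3
= 12.48 L

12.48 L


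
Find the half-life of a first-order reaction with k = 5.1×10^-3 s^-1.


t½ = ln2/k = 0.693147/(5.1×10^-3 s^-1)
= 135.9 s

135.9 s


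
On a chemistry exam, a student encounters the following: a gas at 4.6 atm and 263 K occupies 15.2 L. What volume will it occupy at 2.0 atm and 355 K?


P1V1/T1 = P2V2/T2
V2 = P1V1T2/(T1P2)
= 4.6×15.2×355/(263×2.0)
= 47.189 L

47.189 L


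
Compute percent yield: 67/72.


% yield = actual/theoretical × 100
= 67/72 × 100
= 93.06%

93.06%


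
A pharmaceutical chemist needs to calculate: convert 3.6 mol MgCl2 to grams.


M(MgCl2) = 95.21 g/mol
mass = n × M = 3.6 × 95.21 = 342.76 g

342.76 g


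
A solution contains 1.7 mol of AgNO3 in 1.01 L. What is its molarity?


M = n/V = 1.7/1.01 = 1.683 mol/L

1.683 M


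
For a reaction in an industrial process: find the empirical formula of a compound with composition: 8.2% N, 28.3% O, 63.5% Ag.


Assume 100 g sample. Moles of each element:
  N: 8.2/14.01 = 0.585 mol
  O: 28.3/16.0 = 1.769 mol
  Ag: 63.5/107.87 = 0.589 mol
Divide by smallest (0.585):
  N: 0.585/0.585 = 1.0
  O: 1.769/0.585 = 3.02
  Ag: 0.589/0.585 = 1.01
Empirical formula: AgNO3

AgNO3


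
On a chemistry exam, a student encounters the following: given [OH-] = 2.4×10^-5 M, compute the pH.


pOH = -log10([OH-]) = -log10(2.4×10^-5)
= 5 - log10(2.4) = 4.62
pH = 14 - pOH = 14 - 4.62 = 9.38

9.38


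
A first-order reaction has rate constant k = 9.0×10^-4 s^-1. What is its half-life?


t½ = ln2/k = 0.693147/(9.0×10^-4 s^-1)
= 770.2 s

770.2 s


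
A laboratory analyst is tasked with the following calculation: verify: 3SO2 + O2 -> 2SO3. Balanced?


Equation: 3SO2 + O2 -> 2SO3
Check atoms: O: 8≠6, S: 3≠2
Not balanced

No, not balanced


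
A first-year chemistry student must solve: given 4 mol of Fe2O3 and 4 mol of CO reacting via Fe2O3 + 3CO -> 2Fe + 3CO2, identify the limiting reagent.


Mole ratio available / coefficient:
  Fe2O3: 4/1 = 4.000
  CO: 4/3 = 1.333
Smaller ratio is limiting.

CO


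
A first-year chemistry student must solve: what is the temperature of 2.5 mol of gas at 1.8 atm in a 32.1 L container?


PV = nRT  (R = 0.08206 L·atm/(mol·K))
T = PV/(nR) = 1.8×32.1/(2.5×0.08206)
= 57.78/0.205150
= 281.65 K

281.65 K


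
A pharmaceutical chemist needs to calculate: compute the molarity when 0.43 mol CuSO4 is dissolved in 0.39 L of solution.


M = n/V = 0.43/0.39 = 1.103 mol/L

1.103 M


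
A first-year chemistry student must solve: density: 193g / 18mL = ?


ρ = mass/volume
= 193/18
= 10.722 g/mL

10.722 g/mL


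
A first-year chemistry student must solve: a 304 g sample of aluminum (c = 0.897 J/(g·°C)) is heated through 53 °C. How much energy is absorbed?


q = mcΔT = 304 × 0.897 × 53
= 14452.46 J

14452.46 J


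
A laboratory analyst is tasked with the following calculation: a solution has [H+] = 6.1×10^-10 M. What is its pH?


pH = -log10([H+]) = -log10(6.1×10^-10)
= 10 - log10(6.1)
= 10 - 0.79
= 9.21

9.21


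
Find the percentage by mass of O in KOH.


M(KOH) = 1×39.1 + 1×16.0 + 1×1.008 = 56.108 g/mol
Mass of O = 1 × 16.0 = 16.00 g/mol
% O = 16.00/56.108 × 100 = 28.52%

28.52%


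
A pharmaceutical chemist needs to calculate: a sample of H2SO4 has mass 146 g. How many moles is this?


M(H2SO4) = 98.09 g/mol
n = mass/M = 146/98.09 = 1.4884 mol

1.4884 mol


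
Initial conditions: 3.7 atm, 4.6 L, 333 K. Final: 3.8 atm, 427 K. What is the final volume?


P1V1/T1 = P2V2/T2
V2 = P1V1T2/(T1P2)
= 3.7×4.6×427/(333×3.8)
= 5.743 L

5.743 L


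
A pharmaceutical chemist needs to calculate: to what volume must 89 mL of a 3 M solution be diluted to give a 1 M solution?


C1V1 = C2V2
3 × 89 = 1 × V2
V2 = 267/1 = 267.0 mL

267.0 mL


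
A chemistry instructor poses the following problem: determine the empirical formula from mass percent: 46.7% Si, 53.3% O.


Assume 100 g sample. Moles of each element:
  Si: 46.7/28.09 = 1.663 mol
  O: 53.3/16.0 = 3.331 mol
Divide by smallest (1.663):
  Si: 1.663/1.663 = 1.0
  O: 3.331/1.663 = 2.0
Empirical formula: SiO2

SiO2


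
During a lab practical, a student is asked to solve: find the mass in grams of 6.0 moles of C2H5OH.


M(C2H5OH) = 46.07 g/mol
mass = n × M = 6.0 × 46.07 = 276.42 g

276.42 g


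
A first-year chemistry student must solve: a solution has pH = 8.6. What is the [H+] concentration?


[H+] = 10^(-pH) = 10^(-8.6)
= 2.51×10^-9 M

2.51×10^-9 M


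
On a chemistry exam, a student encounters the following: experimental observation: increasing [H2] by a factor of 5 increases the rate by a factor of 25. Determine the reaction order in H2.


rate ∝ [H2]^n
5^n = 25 → n = 2
Order in H2: 2

2


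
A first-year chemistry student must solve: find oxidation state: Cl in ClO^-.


x + (-2) = -1, so x = +1
Oxidation number: +1

+1


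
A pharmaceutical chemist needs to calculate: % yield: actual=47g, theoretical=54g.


% yield = actual/theoretical × 100
= 47/54 × 100
= 87.04%

87.04%


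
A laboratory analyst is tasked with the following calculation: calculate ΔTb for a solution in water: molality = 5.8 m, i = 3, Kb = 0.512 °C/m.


ΔTb = Kb × m × i
= 0.512 × 5.8 × 3
= 8.9088 °C

8.9088 °C


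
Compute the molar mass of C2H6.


M(C2H6) = 2×12.01 + 6×1.008
= 24.02 + 6.05
= 30.07 g/mol

30.07 g/mol


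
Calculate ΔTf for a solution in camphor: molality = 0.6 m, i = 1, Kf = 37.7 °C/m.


ΔTf = Kf × m × i
= 37.7 × 0.6 × 1
= 22.62 °C

22.62 °C


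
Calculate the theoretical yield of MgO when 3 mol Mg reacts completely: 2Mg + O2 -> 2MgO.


Mole ratio MgO:Mg = 2:2
n(MgO) = 3 × 2/2 = 3.000 mol
mass = 3.000 × 40.31 = 120.93 g

120.93 g


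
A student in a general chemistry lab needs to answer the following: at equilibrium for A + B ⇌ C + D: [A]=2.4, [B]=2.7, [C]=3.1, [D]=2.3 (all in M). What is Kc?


Kc = [C][D]/([A][B])
= (3.1^1 × 2.3^1)/(2.4^1 × 2.7^1)
= 7.13/6.48
= 1.100

1.100


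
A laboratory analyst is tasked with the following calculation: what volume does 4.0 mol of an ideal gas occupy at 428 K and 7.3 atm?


PV = nRT  (R = 0.08206 L·atm/(mol·K))
V = nRT/P = 4.0×0.08206×428/7.3
= 19.245 L

19.245 L


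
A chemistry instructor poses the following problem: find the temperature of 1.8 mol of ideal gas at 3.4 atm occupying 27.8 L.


PV = nRT  (R = 0.08206 L·atm/(mol·K))
T = PV/(nR) = 3.4×27.8/(1.8×0.08206)
= 94.52/0.147708
= 639.91 K

639.91 K


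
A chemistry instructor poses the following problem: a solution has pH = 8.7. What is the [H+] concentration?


[H+] = 10^(-pH) = 10^(-8.7)
= 2.0×10^-9 M

2.0×10^-9 M


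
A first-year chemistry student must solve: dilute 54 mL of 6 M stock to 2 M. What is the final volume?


C1V1 = C2V2
6 × 54 = 2 × V2
V2 = 324/2 = 162.0 mL

162.0 mL


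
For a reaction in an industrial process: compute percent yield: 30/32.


% yield = actual/theoretical × 100
= 30/32 × 100
= 93.75%

93.75%


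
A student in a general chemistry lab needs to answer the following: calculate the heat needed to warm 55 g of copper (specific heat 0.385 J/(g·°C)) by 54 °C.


q = mcΔT = 55 × 0.385 × 54
= 1143.45 J

1143.45 J


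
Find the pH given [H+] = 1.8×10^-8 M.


pH = -log10([H+]) = -log10(1.8×10^-8)
= 8 - log10(1.8)
= 8 - 0.26
= 7.74

7.74


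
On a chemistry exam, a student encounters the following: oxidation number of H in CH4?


H is +1 with nonmetals
Oxidation number: +1

+1


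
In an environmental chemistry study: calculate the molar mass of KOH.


M(KOH) = 1×39.1 + 1×16.0 + 1×1.008
= 39.1 + 16.0 + 1.01
= 56.11 g/mol

56.11 g/mol


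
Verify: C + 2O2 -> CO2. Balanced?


Equation: C + 2O2 -> CO2
Check atoms: C: 1=1, O: 4≠2
Not balanced

No, not balanced


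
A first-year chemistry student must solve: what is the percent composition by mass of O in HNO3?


M(HNO3) = 1×1.008 + 1×14.01 + 3×16.0 = 63.018 g/mol
Mass of O = 3 × 16.0 = 48.00 g/mol
% O = 48.00/63.018 × 100 = 76.17%

76.17%


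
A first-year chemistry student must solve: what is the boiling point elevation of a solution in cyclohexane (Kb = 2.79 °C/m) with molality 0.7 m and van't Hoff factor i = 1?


ΔTb = Kb × m × i
= 2.79 × 0.7 × 1
= 1.953 °C

1.953 °C


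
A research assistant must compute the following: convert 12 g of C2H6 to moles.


M(C2H6) = 30.07 g/mol
n = mass/M = 12/30.07 = 0.3991 mol

0.3991 mol


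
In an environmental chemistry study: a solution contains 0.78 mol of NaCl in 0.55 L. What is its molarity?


M = n/V = 0.78/0.55 = 1.418 mol/L

1.418 M


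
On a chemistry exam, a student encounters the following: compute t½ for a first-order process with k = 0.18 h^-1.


t½ = ln2/k = 0.693147/(0.18 h^-1)
= 3.851 h

3.851 h


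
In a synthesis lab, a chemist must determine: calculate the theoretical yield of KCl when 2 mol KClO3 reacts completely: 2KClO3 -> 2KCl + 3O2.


Mole ratio KCl:KClO3 = 2:2
n(KCl) = 2 × 2/2 = 2.000 mol
mass = 2.000 × 74.55 = 149.1 g

149.1 g


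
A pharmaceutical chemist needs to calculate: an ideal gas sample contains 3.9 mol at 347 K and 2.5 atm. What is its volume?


PV = nRT  (R = 0.08206 L·atm/(mol·K))
V = nRT/P = 3.9×0.08206×347/2.5
= 44.421 L

44.421 L


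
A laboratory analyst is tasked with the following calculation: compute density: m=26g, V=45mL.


ρ = mass/volume
= 26/45
= 0.578 g/mL

0.578 g/mL


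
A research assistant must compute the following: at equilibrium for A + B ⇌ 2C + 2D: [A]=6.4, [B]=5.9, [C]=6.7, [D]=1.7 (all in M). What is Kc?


Kc = [C]^2[D]^2/([A][B])
= (6.7^2 × 1.7^2)/(6.4^1 × 5.9^1)
= 129.7321/37.76
= 3.436

3.436


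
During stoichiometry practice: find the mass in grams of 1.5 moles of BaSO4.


M(BaSO4) = 233.4 g/mol
mass = n × M = 1.5 × 233.4 = 350.10 g

350.10 g


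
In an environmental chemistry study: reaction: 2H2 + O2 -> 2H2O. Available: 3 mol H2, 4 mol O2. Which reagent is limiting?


Mole ratio available / coefficient:
  H2: 3/2 = 1.500
  O2: 4/1 = 4.000
Smaller ratio is limiting.

H2


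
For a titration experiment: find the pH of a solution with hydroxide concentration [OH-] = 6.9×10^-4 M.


pOH = -log10([OH-]) = -log10(6.9×10^-4)
= 4 - log10(6.9) = 3.16
pH = 14 - pOH = 14 - 3.16 = 10.84

10.84


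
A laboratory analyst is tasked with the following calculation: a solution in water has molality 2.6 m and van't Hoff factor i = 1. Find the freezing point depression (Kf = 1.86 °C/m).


ΔTf = Kf × m × i
= 1.86 × 2.6 × 1
= 4.836 °C

4.836 °C


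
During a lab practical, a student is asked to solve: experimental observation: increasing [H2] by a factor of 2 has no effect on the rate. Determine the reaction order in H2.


rate ∝ [H2]^n
rate ∝ [H2]^0
Order in H2: 0

0


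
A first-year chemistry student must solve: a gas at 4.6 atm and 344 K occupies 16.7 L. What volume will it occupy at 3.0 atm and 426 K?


P1V1/T1 = P2V2/T2
V2 = P1V1T2/(T1P2)
= 4.6×16.7×426/(344×3.0)
= 31.711 L

31.711 L


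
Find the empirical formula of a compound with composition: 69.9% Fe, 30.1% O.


Assume 100 g sample. Moles of each element:
  Fe: 69.9/55.85 = 1.252 mol
  O: 30.1/16.0 = 1.881 mol
Divide by smallest (1.252):
  Fe: 1.252/1.252 = 1.0
  O: 1.881/1.252 = 1.5
Multiply all ratios by 2 to obtain whole numbers.
Empirical formula: Fe2O3

Fe2O3


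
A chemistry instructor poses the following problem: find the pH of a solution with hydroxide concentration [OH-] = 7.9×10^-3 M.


pOH = -log10([OH-]) = -log10(7.9×10^-3)
= 3 - log10(7.9) = 2.1
pH = 14 - pOH = 14 - 2.1 = 11.9

11.9


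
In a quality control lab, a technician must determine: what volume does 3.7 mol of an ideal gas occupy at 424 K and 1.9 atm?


PV = nRT  (R = 0.08206 L·atm/(mol·K))
V = nRT/P = 3.7×0.08206×424/1.9
= 67.756 L

67.756 L


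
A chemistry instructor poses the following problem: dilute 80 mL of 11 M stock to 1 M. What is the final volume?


C1V1 = C2V2
11 × 80 = 1 × V2
V2 = 880/1 = 880.0 mL

880.0 mL


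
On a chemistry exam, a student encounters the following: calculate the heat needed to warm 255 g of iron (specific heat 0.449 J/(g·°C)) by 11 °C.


q = mcΔT = 255 × 0.449 × 11
= 1259.45 J

1259.45 J


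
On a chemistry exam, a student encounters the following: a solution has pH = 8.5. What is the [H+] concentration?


[H+] = 10^(-pH) = 10^(-8.5)
= 3.16×10^-9 M

3.16×10^-9 M


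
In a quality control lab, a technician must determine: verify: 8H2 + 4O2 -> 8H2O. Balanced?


Equation: 8H2 + 4O2 -> 8H2O
Check atoms: H: 16=16, O: 8=8
Balanced

Yes, balanced


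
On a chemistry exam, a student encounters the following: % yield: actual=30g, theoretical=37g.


% yield = actual/theoretical × 100
= 30/37 × 100
= 81.08%

81.08%


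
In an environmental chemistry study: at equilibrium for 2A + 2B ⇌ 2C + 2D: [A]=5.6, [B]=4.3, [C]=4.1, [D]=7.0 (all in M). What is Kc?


Kc = [C]^2[D]^2/([A]^2[B]^2)
= (4.1^2 × 7.0^2)/(5.6^2 × 4.3^2)
= 823.69/579.8464
= 1.421

1.421


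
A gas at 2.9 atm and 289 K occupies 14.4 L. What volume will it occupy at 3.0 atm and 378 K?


P1V1/T1 = P2V2/T2
V2 = P1V1T2/(T1P2)
= 2.9×14.4×378/(289×3.0)
= 18.207 L

18.207 L


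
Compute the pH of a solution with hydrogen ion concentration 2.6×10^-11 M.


pH = -log10([H+]) = -log10(2.6×10^-11)
= 11 - log10(2.6)
= 11 - 0.41
= 10.59

10.59


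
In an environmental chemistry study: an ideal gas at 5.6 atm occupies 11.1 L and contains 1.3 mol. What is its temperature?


PV = nRT  (R = 0.08206 L·atm/(mol·K))
T = PV/(nR) = 5.6×11.1/(1.3×0.08206)
= 62.16/0.106678
= 582.69 K

582.69 K


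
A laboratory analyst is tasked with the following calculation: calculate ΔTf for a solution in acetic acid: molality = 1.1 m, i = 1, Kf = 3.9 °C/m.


ΔTf = Kf × m × i
= 3.9 × 1.1 × 1
= 4.29 °C

4.29 °C


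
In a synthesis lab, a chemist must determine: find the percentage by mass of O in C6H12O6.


M(C6H12O6) = 6×12.01 + 12×1.008 + 6×16.0 = 180.156 g/mol
Mass of O = 6 × 16.0 = 96.00 g/mol
% O = 96.00/180.156 × 100 = 53.29%

53.29%


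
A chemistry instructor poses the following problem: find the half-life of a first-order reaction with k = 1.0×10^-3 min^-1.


t½ = ln2/k = 0.693147/(1.0×10^-3 min^-1)
= 693.1 min

693.1 min


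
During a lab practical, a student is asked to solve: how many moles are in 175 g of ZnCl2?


M(ZnCl2) = 136.28 g/mol
n = mass/M = 175/136.28 = 1.2841 mol

1.2841 mol


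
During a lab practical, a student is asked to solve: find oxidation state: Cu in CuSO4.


Sulfate is -2, so Cu = +2
Oxidation number: +2

+2
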